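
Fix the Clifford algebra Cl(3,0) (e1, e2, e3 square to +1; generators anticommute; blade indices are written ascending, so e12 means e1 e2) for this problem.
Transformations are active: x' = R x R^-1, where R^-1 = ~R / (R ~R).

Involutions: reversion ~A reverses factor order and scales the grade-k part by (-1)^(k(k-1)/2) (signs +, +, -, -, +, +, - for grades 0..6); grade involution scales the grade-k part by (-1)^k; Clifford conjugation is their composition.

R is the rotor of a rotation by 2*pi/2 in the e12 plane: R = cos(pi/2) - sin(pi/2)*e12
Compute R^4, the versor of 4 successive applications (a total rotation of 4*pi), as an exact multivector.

Rotor phase runs at HALF the rotation angle; powers of one rotor simply add phase, so after 4 steps in e12 the phase is 4*pi/2 = 2*pi and R^4 = cos(2*pi) - sin(2*pi)*e12.
cos(2*pi) = 1 and sin(2*pi) = 0, so R^4 = 1. The total rotation 4*pi is 2 full turns, so every vector returns to itself, yet the rotor is +1, back on the identity sheet (an even number of 2*pi turns).
Answer: 1


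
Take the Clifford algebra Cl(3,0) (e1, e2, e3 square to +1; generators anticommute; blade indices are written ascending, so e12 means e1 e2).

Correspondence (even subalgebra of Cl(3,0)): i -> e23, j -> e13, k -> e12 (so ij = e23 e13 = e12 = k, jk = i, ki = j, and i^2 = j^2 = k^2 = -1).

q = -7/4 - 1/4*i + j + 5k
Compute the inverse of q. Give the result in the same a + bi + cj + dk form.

In blades: q = -7/4 + 5*e12 + e13 - 1/4*e23.
With qbar = -7/4 - 5*e12 - e13 + 1/4*e23 (scalar fixed, mapped units negated), q qbar = 233/8 (the sum of squared coefficients), so q^-1 = qbar / (233/8) = -14/233 - 40/233*e12 - 8/233*e13 + 2/233*e23; translating back:
Answer: -14/233 + 2/233*i - 8/233*j - 40/233*k


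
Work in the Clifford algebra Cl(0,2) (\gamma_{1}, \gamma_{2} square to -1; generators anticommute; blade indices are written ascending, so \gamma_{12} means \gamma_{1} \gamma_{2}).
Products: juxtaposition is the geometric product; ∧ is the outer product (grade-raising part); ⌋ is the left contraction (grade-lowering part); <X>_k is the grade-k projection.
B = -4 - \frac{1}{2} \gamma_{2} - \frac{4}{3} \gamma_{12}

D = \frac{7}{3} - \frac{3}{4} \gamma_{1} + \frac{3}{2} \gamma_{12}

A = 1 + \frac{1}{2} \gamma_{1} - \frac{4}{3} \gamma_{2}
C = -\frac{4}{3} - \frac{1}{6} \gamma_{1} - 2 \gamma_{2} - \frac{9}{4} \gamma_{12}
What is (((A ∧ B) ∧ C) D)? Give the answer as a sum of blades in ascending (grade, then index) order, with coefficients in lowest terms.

step 1: -4 - 2 \gamma_{1} + \frac{29}{6} \gamma_{2} - \frac{19}{12} \gamma_{12}
step 2: \frac{16}{3} + \frac{10}{3} \gamma_{1} + \frac{14}{9} \gamma_{2} + \frac{191}{12} \gamma_{12}
step 3: -\frac{643}{72} + \frac{55}{9} \gamma_{1} - \frac{5749}{432} \gamma_{2} + \frac{1667}{36} \gamma_{12}
Answer: -\frac{643}{72} + \frac{55}{9} \gamma_{1} - \frac{5749}{432} \gamma_{2} + \frac{1667}{36} \gamma_{12}


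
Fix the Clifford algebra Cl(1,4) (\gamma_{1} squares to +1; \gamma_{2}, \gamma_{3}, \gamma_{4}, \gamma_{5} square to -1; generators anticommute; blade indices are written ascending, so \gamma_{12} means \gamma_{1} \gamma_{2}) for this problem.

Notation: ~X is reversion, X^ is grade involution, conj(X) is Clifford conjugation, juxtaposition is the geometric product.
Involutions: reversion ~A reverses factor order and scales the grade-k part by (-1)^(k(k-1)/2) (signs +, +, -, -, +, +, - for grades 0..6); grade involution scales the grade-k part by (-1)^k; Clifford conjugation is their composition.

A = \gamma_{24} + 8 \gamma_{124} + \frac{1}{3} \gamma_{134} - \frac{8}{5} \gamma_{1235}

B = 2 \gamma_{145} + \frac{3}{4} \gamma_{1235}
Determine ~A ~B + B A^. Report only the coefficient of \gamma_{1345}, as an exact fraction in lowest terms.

first term: \frac{6}{5} - 16 \gamma_{25} - \frac{2}{3} \gamma_{35} - 2 \gamma_{125} - \frac{16}{5} \gamma_{234} - \frac{1}{4} \gamma_{245} + 6 \gamma_{345} + \frac{3}{4} \gamma_{1345}
second term: \frac{6}{5} - 16 \gamma_{25} - \frac{2}{3} \gamma_{35} + 2 \gamma_{125} + \frac{16}{5} \gamma_{234} - \frac{1}{4} \gamma_{245} + 6 \gamma_{345} + \frac{3}{4} \gamma_{1345}
Answer: \frac{3}{2}


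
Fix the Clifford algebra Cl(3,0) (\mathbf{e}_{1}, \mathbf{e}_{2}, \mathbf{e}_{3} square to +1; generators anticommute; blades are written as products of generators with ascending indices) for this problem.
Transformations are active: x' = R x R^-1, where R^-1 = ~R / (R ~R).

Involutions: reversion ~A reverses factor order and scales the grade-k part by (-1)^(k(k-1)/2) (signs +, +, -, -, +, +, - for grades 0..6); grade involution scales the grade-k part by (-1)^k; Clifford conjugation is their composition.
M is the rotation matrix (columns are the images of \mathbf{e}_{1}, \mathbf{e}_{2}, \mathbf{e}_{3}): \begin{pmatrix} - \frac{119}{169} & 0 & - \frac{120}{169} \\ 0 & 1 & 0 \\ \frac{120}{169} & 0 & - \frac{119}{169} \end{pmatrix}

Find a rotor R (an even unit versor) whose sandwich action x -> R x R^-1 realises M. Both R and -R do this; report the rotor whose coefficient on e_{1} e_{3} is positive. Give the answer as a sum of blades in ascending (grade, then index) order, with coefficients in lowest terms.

Method: write R = a + b12*e_{1} e_{2} + b13*e_{1} e_{3} + b23*e_{2} e_{3} with a^2 + b12^2 + b13^2 + b23^2 = 1 (so R^-1 = ~R). Expanding the columns R e_j ~R gives tr M = 4a^2 - 1 and, from the antisymmetric part, M21 - M12 = -4a*b12, M13 - M31 = 4a*b13, M32 - M23 = -4a*b23.
Here tr M = -\frac{69}{169}, so a^2 = (1 + tr M)/4 = \frac{25}{169} and a = ±\frac{5}{13}. Taking a = \frac{5}{13}: M21 - M12 = 0, M13 - M31 = -\frac{240}{169}, M32 - M23 = 0, giving b12 = 0, b13 = -\frac{12}{13}, b23 = 0, i.e. R = \frac{5}{13} - \frac{12}{13} e_{1} e_{3}.
Its e_{1} e_{3} coefficient is negative, so report the other preimage -R.
Answer: -\frac{5}{13} + \frac{12}{13} e_{1} e_{3}. Recall the cover is two-to-one: with M of trace -\frac{69}{169}, both preimages act alike, and the stated e_{1} e_{3} sign chooses the sheet.


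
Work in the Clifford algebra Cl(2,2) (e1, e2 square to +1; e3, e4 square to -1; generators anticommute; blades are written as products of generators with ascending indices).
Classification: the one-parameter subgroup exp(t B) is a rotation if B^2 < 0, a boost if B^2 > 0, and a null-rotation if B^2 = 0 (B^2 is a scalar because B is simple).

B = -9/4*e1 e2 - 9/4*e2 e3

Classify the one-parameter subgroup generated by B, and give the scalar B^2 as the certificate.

B^2 term by term: the squares give (-9/4)^2*(e1 e2)^2 + (-9/4)^2*(e2 e3)^2 = 81/16*(-1) + 81/16*(+1) = 0 (each basis 2-blade squares to minus the product of its generators' squares); cross terms between blades sharing an index anticommute and cancel. So B^2 = 0.
Answer: null-rotation, certificate B^2 = 0. Why this suffices: the scalar 0 survives any versor conjugation, so its sign alone determines the class however B is presented.


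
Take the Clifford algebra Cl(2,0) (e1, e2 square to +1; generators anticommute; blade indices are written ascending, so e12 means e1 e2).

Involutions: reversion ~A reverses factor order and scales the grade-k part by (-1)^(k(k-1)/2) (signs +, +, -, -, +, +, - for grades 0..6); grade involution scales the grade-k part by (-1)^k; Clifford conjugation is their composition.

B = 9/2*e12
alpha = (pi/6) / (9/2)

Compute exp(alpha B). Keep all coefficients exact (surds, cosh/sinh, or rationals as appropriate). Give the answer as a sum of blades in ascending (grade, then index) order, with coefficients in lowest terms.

B^2 = (9/2)^2*(e12)^2 = 81/4*(-1) = -81/4 (a basis 2-blade squares to minus the product of its generators' squares).
B^2 = -81/4 — the negative square puts this in the circular regime; l = 9/2, alpha*l = pi/6, so exp(alpha B) = cos(pi/6) + (sin(pi/6)/(9/2))*B = sqrt(3)/2 + (1/9)*B.
Answer: sqrt(3)/2 + 1/2*e12


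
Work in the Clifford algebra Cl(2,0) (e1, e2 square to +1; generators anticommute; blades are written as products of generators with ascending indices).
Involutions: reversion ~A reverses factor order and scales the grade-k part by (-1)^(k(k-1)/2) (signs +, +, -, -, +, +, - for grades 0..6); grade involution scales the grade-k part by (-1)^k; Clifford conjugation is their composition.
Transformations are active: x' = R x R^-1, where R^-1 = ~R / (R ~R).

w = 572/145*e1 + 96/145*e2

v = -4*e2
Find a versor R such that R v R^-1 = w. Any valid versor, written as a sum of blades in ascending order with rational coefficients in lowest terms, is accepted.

The midline construction: v and w both square to 16, so reflecting in their sum 572/145*e1 - 484/145*e2 exchanges them.
Answer: 572/145*e1 - 484/145*e2


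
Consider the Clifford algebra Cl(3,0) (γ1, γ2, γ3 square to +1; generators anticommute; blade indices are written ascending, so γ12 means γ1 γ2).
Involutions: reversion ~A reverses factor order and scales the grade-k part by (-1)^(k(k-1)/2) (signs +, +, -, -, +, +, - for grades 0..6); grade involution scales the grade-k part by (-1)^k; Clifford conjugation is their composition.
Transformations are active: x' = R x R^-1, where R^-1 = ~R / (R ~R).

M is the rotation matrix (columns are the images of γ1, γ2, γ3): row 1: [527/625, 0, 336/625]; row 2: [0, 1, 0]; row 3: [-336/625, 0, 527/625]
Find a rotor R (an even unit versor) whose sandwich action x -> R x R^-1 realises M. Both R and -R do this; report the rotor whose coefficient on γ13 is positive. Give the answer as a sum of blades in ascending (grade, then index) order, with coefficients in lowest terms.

Method: write R = a + b12*γ12 + b13*γ13 + b23*γ23 with a^2 + b12^2 + b13^2 + b23^2 = 1 (so R^-1 = ~R). Expanding the columns R e_j ~R gives tr M = 4a^2 - 1 and, from the antisymmetric part, M21 - M12 = -4a*b12, M13 - M31 = 4a*b13, M32 - M23 = -4a*b23.
Here tr M = 1679/625, so a^2 = (1 + tr M)/4 = 576/625 and a = ±24/25. Taking a = 24/25: M21 - M12 = 0, M13 - M31 = 672/625, M32 - M23 = 0, giving b12 = 0, b13 = 7/25, b23 = 0, i.e. R = 24/25 + 7/25*γ13.
Its γ13 coefficient is already positive.
Answer: 24/25 + 7/25*γ13. Recall the cover is two-to-one: with M of trace 1679/625, both preimages act alike, and the stated γ13 sign chooses the sheet.


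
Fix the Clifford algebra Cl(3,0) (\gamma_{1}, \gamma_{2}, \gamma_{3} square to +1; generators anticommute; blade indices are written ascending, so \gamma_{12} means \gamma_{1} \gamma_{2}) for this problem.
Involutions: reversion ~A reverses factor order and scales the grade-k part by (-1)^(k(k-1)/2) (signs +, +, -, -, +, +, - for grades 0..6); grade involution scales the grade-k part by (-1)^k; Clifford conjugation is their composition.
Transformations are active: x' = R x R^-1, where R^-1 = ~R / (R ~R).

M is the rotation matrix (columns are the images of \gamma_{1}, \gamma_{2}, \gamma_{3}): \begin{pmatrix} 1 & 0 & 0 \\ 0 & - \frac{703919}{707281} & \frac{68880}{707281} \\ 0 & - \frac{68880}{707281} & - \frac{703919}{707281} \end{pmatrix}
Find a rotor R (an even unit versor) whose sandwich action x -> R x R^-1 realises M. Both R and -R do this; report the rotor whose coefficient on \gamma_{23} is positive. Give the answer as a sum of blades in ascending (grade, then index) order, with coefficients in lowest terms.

Method: write R = a + b12*\gamma_{12} + b13*\gamma_{13} + b23*\gamma_{23} with a^2 + b12^2 + b13^2 + b23^2 = 1 (so R^-1 = ~R). Expanding the columns R e_j ~R gives tr M = 4a^2 - 1 and, from the antisymmetric part, M21 - M12 = -4a*b12, M13 - M31 = 4a*b13, M32 - M23 = -4a*b23.
Here tr M = -\frac{700557}{707281}, so a^2 = (1 + tr M)/4 = \frac{1681}{707281} and a = ±\frac{41}{841}. Taking a = \frac{41}{841}: M21 - M12 = 0, M13 - M31 = 0, M32 - M23 = -\frac{137760}{707281}, giving b12 = 0, b13 = 0, b23 = \frac{840}{841}, i.e. R = \frac{41}{841} + \frac{840}{841} \gamma_{23}.
Its \gamma_{23} coefficient is already positive.
Answer: \frac{41}{841} + \frac{840}{841} \gamma_{23}. Why the constraint matters: R and -R act identically through the sandwich — M has trace -\frac{700557}{707281} either way — so only the sign condition on \gamma_{23} picks one of the two preimages.


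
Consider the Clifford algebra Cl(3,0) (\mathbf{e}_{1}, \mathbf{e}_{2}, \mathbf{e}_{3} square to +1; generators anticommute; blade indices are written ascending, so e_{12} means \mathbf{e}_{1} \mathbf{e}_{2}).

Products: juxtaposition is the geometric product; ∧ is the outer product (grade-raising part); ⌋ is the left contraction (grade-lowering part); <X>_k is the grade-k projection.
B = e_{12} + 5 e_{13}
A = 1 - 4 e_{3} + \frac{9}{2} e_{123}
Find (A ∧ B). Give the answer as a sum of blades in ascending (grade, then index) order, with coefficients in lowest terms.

step 1: e_{12} + 5 e_{13} - 4 e_{123}
Answer: e_{12} + 5 e_{13} - 4 e_{123}


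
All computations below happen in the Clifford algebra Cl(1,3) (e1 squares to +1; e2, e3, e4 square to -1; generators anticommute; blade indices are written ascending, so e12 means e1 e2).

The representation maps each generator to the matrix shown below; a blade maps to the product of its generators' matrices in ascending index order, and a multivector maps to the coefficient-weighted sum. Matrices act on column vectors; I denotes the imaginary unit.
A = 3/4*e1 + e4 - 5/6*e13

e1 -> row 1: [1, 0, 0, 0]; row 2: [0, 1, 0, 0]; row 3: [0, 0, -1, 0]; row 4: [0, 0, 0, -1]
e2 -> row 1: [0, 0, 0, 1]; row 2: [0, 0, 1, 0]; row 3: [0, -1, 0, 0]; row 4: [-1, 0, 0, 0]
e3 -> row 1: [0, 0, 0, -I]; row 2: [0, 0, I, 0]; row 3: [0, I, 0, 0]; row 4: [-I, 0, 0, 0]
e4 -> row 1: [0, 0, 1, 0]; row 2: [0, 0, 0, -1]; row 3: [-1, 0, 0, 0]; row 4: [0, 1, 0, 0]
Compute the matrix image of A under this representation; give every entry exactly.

Bivector images (products of the table entries): rho(e13) = rho(e1)rho(e3) = row 1: [0, 0, 0, -I]; row 2: [0, 0, I, 0]; row 3: [0, -I, 0, 0]; row 4: [I, 0, 0, 0].
M = (3/4)*rho(e1) + (1)*rho(e4) + (-5/6)*rho(e13), summed entrywise:
Answer: row 1: [3/4, 0, 1, 5*I/6]; row 2: [0, 3/4, -5*I/6, -1]; row 3: [-1, 5*I/6, -3/4, 0]; row 4: [-5*I/6, 1, 0, -3/4]


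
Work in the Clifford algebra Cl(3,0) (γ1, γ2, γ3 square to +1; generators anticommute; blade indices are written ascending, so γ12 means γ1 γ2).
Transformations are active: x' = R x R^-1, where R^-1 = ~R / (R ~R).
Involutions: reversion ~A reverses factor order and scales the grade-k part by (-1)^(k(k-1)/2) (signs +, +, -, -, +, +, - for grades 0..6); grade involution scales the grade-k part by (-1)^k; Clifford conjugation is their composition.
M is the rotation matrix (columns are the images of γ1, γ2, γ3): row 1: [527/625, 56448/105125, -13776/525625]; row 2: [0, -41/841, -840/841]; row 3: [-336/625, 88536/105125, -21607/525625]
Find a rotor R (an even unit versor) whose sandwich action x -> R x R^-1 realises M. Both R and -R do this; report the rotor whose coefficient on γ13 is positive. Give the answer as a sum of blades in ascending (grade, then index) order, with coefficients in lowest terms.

Method: write R = a + b12*γ12 + b13*γ13 + b23*γ23 with a^2 + b12^2 + b13^2 + b23^2 = 1 (so R^-1 = ~R). Expanding the columns R e_j ~R gives tr M = 4a^2 - 1 and, from the antisymmetric part, M21 - M12 = -4a*b12, M13 - M31 = 4a*b13, M32 - M23 = -4a*b23.
Here tr M = 15839/21025, so a^2 = (1 + tr M)/4 = 9216/21025 and a = ±96/145. Taking a = 96/145: M21 - M12 = -56448/105125, M13 - M31 = 10752/21025, M32 - M23 = 193536/105125, giving b12 = 147/725, b13 = 28/145, b23 = -504/725, i.e. R = 96/145 + 147/725*γ12 + 28/145*γ13 - 504/725*γ23.
Its γ13 coefficient is already positive.
Answer: 96/145 + 147/725*γ12 + 28/145*γ13 - 504/725*γ23. Uniqueness: Spin(3) -> SO(3) maps R and -R to the same rotation of trace 15839/21025; fixing the sign of the γ13 coefficient removes the ambiguity.


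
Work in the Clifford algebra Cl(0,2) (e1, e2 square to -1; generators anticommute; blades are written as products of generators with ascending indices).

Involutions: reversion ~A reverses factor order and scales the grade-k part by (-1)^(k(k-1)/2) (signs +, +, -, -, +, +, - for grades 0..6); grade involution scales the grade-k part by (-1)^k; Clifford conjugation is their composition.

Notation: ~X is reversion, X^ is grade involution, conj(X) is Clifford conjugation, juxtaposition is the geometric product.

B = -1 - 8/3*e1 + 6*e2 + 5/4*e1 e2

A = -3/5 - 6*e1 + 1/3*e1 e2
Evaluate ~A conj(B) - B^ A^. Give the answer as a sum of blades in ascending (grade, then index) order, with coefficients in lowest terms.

first term: 971/60 + 12/5*e1 - 431/90*e2 + 445/12*e1 e2
second term: -949/60 - 48/5*e1 + 919/90*e2 + 419/12*e1 e2
Answer: 32 + 12*e1 - 15*e2 + 13/6*e1 e2


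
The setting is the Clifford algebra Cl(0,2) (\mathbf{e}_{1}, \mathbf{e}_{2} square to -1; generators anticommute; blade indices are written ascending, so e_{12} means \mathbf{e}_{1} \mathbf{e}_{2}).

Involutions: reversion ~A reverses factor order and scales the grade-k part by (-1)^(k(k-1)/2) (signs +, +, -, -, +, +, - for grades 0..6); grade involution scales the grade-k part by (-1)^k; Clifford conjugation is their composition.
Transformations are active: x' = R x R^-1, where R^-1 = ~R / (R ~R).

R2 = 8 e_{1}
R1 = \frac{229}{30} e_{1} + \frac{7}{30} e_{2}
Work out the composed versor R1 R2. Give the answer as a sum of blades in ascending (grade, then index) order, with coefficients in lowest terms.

Distribute over the terms of R2 (each basis-blade product reordered to ascending indices, repeated generators contracted through their squares):
R1 (8 e_{1}) = -\frac{916}{15} - \frac{28}{15} e_{12}
Answer: -\frac{916}{15} - \frac{28}{15} e_{12}


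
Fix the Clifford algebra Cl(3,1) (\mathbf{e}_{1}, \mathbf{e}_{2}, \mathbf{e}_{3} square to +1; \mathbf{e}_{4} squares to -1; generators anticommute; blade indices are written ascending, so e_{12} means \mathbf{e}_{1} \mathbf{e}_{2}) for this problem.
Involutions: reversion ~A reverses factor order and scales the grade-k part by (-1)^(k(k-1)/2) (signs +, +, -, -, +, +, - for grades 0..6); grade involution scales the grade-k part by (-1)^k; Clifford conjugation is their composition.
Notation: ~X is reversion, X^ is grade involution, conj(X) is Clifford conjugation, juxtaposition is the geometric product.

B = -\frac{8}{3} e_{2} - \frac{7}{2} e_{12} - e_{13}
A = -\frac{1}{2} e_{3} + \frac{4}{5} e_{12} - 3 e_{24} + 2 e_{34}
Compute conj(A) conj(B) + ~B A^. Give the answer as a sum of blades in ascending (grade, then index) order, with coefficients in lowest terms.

first term: \frac{14}{5} - \frac{79}{30} e_{1} - 8 e_{4} - \frac{17}{2} e_{14} - \frac{8}{15} e_{23} + \frac{7}{4} e_{123} - \frac{16}{3} e_{234} - 10 e_{1234}
second term: -\frac{14}{5} + \frac{79}{30} e_{1} + 8 e_{4} - \frac{17}{2} e_{14} - \frac{8}{15} e_{23} + \frac{7}{4} e_{123} - \frac{16}{3} e_{234} + 10 e_{1234}
Answer: -17 e_{14} - \frac{16}{15} e_{23} + \frac{7}{2} e_{123} - \frac{32}{3} e_{234}


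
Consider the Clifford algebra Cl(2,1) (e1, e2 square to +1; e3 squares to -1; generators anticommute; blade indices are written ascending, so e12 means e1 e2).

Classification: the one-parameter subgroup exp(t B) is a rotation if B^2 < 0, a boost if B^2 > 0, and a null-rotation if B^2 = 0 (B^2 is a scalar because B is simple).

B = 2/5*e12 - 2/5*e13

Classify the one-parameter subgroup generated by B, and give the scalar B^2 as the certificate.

B^2 term by term: the squares give (2/5)^2*(e12)^2 + (-2/5)^2*(e13)^2 = 4/25*(-1) + 4/25*(+1) = 0 (each basis 2-blade squares to minus the product of its generators' squares); cross terms between blades sharing an index anticommute and cancel. So B^2 = 0.
Answer: null-rotation, certificate B^2 = 0. The scalar 0 is the complete invariant here: its sign names the subgroup type.


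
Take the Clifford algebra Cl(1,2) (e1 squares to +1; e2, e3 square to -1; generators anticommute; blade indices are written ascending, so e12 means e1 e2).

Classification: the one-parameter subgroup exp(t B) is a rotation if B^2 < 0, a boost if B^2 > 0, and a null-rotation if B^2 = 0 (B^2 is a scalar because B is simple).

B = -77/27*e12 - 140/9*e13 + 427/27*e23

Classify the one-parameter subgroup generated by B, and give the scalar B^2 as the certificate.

B^2 term by term: the squares give (-77/27)^2*(e12)^2 + (-140/9)^2*(e13)^2 + (427/27)^2*(e23)^2 = 5929/729*(+1) + 19600/81*(+1) + 182329/729*(-1) = 0 (each basis 2-blade squares to minus the product of its generators' squares); cross terms between blades sharing an index anticommute and cancel. So B^2 = 0.
Answer: null-rotation, certificate B^2 = 0. Check the certificate: B^2 = 0, and that sign is decisive whatever form B takes.


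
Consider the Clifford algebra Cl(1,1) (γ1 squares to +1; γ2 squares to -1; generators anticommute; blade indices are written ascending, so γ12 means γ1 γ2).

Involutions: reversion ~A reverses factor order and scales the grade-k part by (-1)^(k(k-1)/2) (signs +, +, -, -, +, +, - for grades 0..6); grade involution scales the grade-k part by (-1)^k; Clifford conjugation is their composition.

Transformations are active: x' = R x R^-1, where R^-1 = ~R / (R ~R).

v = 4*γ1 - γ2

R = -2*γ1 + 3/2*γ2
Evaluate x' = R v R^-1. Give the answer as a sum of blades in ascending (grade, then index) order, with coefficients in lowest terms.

~R = -2*γ1 + 3/2*γ2, and R ~R = 7/4, so R^-1 = ~R / (7/4).
R v = -13/2 - 4*γ12
Answer: 76/7*γ1 - 71/7*γ2


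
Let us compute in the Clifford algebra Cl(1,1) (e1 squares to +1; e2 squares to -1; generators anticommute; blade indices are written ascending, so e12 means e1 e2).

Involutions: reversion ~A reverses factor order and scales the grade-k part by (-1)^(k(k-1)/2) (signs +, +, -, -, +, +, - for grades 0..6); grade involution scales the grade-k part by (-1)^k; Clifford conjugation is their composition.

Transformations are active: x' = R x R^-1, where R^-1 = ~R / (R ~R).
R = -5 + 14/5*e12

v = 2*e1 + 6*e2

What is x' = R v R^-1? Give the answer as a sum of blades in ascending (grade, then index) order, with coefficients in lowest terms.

~R = -5 - 14/5*e12, and R ~R = 429/25, so R^-1 = ~R / (429/25).
R v = -134/5*e1 - 178/5*e2
Answer: 5842/429*e1 + 6326/429*e2


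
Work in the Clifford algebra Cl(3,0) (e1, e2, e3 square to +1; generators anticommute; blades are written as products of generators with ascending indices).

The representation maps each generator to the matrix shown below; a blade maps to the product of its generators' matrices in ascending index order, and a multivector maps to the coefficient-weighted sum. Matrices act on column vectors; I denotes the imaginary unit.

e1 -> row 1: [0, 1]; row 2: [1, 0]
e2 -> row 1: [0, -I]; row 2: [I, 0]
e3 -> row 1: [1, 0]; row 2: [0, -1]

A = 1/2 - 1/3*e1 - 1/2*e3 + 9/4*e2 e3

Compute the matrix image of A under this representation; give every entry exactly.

Bivector images (products of the table entries): rho(e2 e3) = rho(e2)rho(e3) = row 1: [0, I]; row 2: [I, 0].
M = (1/2)*1 + (-1/3)*rho(e1) + (-1/2)*rho(e3) + (9/4)*rho(e2 e3), summed entrywise (1 is the identity matrix):
Answer: row 1: [0, -1/3 + 9*I/4]; row 2: [-1/3 + 9*I/4, 1]


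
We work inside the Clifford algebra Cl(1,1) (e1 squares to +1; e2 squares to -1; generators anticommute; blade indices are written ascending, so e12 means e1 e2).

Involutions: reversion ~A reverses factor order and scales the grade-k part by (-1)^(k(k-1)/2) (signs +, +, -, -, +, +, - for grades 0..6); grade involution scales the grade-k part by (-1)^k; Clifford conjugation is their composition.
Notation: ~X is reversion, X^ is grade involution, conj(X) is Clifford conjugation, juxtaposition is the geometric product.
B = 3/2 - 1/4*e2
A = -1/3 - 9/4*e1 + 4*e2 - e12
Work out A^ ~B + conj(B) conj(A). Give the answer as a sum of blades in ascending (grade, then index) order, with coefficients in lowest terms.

first term: -3/2 + 25/8*e1 - 71/12*e2 - 33/16*e12
second term: 1/2 + 29/8*e1 - 73/12*e2 + 15/16*e12
Answer: -1 + 27/4*e1 - 12*e2 - 9/8*e12


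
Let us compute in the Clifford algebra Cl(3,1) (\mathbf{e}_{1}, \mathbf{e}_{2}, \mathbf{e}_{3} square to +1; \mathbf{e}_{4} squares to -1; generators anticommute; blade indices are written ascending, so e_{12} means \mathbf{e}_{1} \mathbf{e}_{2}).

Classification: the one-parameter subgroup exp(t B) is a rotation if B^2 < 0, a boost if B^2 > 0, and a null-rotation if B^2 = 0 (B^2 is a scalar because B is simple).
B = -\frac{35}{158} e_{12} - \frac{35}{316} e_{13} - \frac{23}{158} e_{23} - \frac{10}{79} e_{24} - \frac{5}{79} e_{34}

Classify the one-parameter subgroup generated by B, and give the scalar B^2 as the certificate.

B^2 term by term: the squares give (-\frac{35}{158})^2*(e_{12})^2 + (-\frac{35}{316})^2*(e_{13})^2 + (-\frac{23}{158})^2*(e_{23})^2 + (-\frac{10}{79})^2*(e_{24})^2 + (-\frac{5}{79})^2*(e_{34})^2 = \frac{1225}{24964}*(-1) + \frac{1225}{99856}*(-1) + \frac{529}{24964}*(-1) + \frac{100}{6241}*(+1) + \frac{25}{6241}*(+1) = -\frac{1}{16} (each basis 2-blade squares to minus the product of its generators' squares); cross terms between blades sharing an index anticommute and cancel; the commuting (index-disjoint) pairs give grade-4 terms 2*c*c'*(blade product), which cancel blade by blade — e_{1234}: \frac{175}{6241} - \frac{175}{6241} = 0 — confirming B is simple. So B^2 = -\frac{1}{16}.
Answer: rotation, certificate B^2 = -\frac{1}{16}. B^2 = -\frac{1}{16} is basis-independent, so its sign is the whole story.


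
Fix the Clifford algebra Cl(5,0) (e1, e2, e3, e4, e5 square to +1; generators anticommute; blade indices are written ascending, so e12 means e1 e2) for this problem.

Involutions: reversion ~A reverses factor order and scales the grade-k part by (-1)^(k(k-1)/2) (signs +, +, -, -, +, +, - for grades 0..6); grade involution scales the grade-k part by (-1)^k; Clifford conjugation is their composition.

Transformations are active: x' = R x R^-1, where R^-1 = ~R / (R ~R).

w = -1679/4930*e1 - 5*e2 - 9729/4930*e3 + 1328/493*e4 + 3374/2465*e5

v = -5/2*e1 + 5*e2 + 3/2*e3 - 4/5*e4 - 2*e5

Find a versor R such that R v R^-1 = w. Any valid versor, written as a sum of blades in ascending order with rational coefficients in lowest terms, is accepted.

Construction: equal norms (both 1907/50) license R = v + w = -7002/2465*e1 - 1167/2465*e3 + 4668/2465*e4 - 1556/2465*e5 — nothing changes along that direction, while (v - w)/2 changes sign, so v maps onto w.
Answer: -7002/2465*e1 - 1167/2465*e3 + 4668/2465*e4 - 1556/2465*e5


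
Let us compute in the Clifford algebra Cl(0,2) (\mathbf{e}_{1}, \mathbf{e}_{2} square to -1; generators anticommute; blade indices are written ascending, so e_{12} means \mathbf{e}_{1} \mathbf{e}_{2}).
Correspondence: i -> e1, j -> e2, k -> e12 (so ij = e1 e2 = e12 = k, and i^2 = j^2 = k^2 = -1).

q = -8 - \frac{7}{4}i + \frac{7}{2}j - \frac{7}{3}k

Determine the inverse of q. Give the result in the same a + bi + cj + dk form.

In blades: q = -8 - \frac{7}{4} e_{1} + \frac{7}{2} e_{2} - \frac{7}{3} e_{12}.
With qbar = -8 + \frac{7}{4} e_{1} - \frac{7}{2} e_{2} + \frac{7}{3} e_{12} (scalar fixed, mapped units negated), q qbar = \frac{12205}{144} (the sum of squared coefficients), so q^-1 = qbar / (\frac{12205}{144}) = -\frac{1152}{12205} + \frac{252}{12205} e_{1} - \frac{504}{12205} e_{2} + \frac{336}{12205} e_{12}; translating back:
Answer: -\frac{1152}{12205} + \frac{252}{12205}i - \frac{504}{12205}j + \frac{336}{12205}k


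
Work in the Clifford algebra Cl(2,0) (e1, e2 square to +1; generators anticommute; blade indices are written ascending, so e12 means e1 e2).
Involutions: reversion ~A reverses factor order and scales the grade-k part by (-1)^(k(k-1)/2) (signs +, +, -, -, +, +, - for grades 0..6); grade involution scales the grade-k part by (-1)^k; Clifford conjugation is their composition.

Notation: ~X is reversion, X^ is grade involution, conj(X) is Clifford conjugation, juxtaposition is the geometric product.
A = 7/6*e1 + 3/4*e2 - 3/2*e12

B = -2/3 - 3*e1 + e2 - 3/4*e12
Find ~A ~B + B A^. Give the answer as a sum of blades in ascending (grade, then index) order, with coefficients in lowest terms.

first term: -31/8 + 23/144*e1 + 39/8*e2 + 29/12*e12
second term: 13/8 + 409/144*e1 + 33/8*e2 + 53/12*e12
Answer: -9/4 + 3*e1 + 9*e2 + 41/6*e12


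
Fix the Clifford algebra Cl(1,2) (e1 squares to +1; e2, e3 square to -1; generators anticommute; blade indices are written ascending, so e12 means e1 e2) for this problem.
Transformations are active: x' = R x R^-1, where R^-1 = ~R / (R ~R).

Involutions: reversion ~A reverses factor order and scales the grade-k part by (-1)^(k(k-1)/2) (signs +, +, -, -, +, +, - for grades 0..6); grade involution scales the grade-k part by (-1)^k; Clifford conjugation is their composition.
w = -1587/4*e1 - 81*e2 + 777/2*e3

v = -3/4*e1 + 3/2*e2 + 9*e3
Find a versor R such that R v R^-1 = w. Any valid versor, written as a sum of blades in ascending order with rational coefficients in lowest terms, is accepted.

R = v + w = -795/2*e1 - 159/2*e2 + 795/2*e3 works: the equal norms (-1323/16) guarantee its sandwich swaps v into w.
Answer: -795/2*e1 - 159/2*e2 + 795/2*e3


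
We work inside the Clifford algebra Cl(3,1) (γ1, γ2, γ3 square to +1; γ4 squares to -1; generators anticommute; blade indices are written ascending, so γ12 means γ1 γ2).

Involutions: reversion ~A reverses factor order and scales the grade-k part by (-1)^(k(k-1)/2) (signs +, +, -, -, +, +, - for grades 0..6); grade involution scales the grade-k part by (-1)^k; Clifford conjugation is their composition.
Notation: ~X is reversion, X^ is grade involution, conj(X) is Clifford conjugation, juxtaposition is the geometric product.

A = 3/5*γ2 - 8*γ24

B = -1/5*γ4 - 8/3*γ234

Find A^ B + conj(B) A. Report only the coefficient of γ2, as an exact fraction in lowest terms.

first term: -8/5*γ2 - 64/3*γ3 + 3/25*γ24 + 8/5*γ34
second term: -8/5*γ2 - 64/3*γ3 - 3/25*γ24 - 8/5*γ34
Answer: -16/5


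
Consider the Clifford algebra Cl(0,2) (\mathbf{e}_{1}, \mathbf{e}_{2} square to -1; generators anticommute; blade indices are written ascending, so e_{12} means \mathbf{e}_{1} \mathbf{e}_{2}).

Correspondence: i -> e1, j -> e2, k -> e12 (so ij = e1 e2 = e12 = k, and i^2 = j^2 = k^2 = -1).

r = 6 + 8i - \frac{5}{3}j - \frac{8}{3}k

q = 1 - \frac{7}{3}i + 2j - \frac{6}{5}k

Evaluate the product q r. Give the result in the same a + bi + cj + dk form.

In blades: q = 1 - \frac{7}{3} e_{1} + 2 e_{2} - \frac{6}{5} e_{12}, r = 6 + 8 e_{1} - \frac{5}{3} e_{2} - \frac{8}{3} e_{12}.
Distribute q over r term by term (generator squares from the signature, products reordered to ascending indices): (1)*r = 6 + 8 e_{1} - \frac{5}{3} e_{2} - \frac{8}{3} e_{12}; (-\frac{7}{3} e_{1})*r = \frac{56}{3} - 14 e_{1} - \frac{56}{9} e_{2} + \frac{35}{9} e_{12}; (2 e_{2})*r = \frac{10}{3} - \frac{16}{3} e_{1} + 12 e_{2} - 16 e_{12}; (-\frac{6}{5} e_{12})*r = -\frac{16}{5} - 2 e_{1} - \frac{48}{5} e_{2} - \frac{36}{5} e_{12}.
Sum: \frac{124}{5} - \frac{40}{3} e_{1} - \frac{247}{45} e_{2} - \frac{989}{45} e_{12}; translating back through the correspondence:
Answer: \frac{124}{5} - \frac{40}{3}i - \frac{247}{45}j - \frac{989}{45}k


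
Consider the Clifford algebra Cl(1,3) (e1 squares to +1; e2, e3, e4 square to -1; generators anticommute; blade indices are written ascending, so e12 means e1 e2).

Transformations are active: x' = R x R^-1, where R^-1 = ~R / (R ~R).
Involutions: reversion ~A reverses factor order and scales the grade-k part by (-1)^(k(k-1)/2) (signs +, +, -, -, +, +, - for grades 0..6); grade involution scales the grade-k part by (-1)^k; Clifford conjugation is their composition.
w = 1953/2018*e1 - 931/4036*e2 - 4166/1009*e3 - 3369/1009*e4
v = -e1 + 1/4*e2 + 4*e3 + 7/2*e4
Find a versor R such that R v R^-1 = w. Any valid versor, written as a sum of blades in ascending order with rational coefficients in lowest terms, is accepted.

Take R = v + w = -65/2018*e1 + 39/2018*e2 - 130/1009*e3 + 325/2018*e4. Because q(v) = q(w) = -437/16, conjugation by R sends v exactly to w.
Answer: -65/2018*e1 + 39/2018*e2 - 130/1009*e3 + 325/2018*e4


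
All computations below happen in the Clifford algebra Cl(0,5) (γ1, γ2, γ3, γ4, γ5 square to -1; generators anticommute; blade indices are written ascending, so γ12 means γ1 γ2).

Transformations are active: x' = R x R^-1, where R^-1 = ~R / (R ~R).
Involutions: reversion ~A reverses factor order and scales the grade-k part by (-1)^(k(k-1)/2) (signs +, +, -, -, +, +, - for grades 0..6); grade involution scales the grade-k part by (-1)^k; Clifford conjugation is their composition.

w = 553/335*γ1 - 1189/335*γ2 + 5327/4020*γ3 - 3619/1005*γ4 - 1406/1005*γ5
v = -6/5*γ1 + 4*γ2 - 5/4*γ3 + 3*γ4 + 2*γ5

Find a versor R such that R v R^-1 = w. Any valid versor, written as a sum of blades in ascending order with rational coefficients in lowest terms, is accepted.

A norm check does it: q(v) = q(w) = -12801/400, hence R = v + w = 151/335*γ1 + 151/335*γ2 + 151/2010*γ3 - 604/1005*γ4 + 604/1005*γ5 realises the map — parallel part kept, (v - w)/2 negated, v carried to w.
Answer: 151/335*γ1 + 151/335*γ2 + 151/2010*γ3 - 604/1005*γ4 + 604/1005*γ5


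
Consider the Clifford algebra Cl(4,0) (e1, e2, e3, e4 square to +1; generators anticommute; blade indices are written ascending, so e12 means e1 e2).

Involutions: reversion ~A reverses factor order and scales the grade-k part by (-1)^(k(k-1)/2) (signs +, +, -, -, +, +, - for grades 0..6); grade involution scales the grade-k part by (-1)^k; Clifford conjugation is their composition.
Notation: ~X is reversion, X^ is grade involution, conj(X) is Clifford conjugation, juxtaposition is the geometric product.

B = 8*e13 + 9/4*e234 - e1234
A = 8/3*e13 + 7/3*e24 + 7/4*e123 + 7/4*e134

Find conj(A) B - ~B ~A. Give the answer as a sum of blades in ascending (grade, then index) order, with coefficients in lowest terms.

first term: 64/3 + 63/4*e2 - 21/4*e3 - 49/4*e4 - 63/16*e12 + 7/3*e13 - 63/16*e14 + 8/3*e24 + 6*e124 + 56/3*e1234
second term: -64/3 + 63/4*e2 + 21/4*e3 - 49/4*e4 + 63/16*e12 + 7/3*e13 + 63/16*e14 + 8/3*e24 + 6*e124 - 56/3*e1234
Answer: 128/3 - 21/2*e3 - 63/8*e12 - 63/8*e14 + 112/3*e1234


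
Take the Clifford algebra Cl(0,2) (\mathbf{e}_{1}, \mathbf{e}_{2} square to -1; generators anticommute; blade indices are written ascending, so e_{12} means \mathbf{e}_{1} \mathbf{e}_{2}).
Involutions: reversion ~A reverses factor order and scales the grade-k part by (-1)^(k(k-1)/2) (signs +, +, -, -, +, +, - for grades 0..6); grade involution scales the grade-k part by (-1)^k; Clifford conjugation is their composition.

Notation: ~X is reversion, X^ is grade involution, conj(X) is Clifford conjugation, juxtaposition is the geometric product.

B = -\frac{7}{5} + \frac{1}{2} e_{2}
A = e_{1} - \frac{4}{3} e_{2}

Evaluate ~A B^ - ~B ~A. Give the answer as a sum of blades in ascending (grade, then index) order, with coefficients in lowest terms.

first term: -\frac{2}{3} - \frac{7}{5} e_{1} + \frac{28}{15} e_{2} - \frac{1}{2} e_{12}
second term: \frac{2}{3} - \frac{7}{5} e_{1} + \frac{28}{15} e_{2} - \frac{1}{2} e_{12}
Answer: -\frac{4}{3}


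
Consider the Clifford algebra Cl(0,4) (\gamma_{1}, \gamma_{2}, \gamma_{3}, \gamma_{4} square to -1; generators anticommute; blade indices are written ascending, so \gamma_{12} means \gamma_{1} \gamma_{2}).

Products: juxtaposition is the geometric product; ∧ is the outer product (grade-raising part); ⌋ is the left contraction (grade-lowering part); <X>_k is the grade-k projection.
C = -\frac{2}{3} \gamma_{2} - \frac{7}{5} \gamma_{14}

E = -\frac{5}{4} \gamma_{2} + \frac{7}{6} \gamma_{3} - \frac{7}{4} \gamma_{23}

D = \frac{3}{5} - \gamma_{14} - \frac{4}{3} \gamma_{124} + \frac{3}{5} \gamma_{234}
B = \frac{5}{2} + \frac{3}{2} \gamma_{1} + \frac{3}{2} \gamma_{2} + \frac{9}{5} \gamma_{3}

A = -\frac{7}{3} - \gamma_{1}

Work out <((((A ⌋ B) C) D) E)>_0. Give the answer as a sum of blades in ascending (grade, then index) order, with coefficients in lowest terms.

step 1: -\frac{13}{3} - \frac{7}{2} \gamma_{1} - \frac{7}{2} \gamma_{2} - \frac{21}{5} \gamma_{3}
step 2: -\frac{7}{3} + \frac{26}{9} \gamma_{2} - \frac{49}{10} \gamma_{4} + \frac{7}{3} \gamma_{12} + \frac{91}{15} \gamma_{14} - \frac{14}{5} \gamma_{23} - \frac{49}{10} \gamma_{124} - \frac{147}{25} \gamma_{134}
step 3: \frac{56}{5} + \frac{49}{10} \gamma_{1} - \frac{131}{90} \gamma_{2} + \frac{147}{25} \gamma_{3} + \frac{833}{450} \gamma_{4} - \frac{602}{375} \gamma_{12} - \frac{147}{50} \gamma_{13} + \frac{1432}{675} \gamma_{14} + \frac{91}{10} \gamma_{23} - \frac{7}{3} \gamma_{24} - \frac{26}{15} \gamma_{34} - \frac{91}{25} \gamma_{123} + \frac{153}{50} \gamma_{124} - \frac{448}{375} \gamma_{134} - \frac{7}{5} \gamma_{234} + \frac{14}{5} \gamma_{1234}
step 4: \frac{6521}{900} - \frac{371}{75} \gamma_{1} - \frac{2618}{75} \gamma_{2} - \frac{77}{90} \gamma_{3} - \frac{14}{9} \gamma_{4} + \frac{49}{15} \gamma_{12} + \frac{5593}{750} \gamma_{13} - \frac{2869}{9000} \gamma_{14} - \frac{1883}{135} \gamma_{23} + \frac{1337}{360} \gamma_{24} - \frac{21581}{2700} \gamma_{34} - \frac{63553}{4500} \gamma_{123} + \frac{27031}{3375} \gamma_{124} + \frac{20671}{3240} \gamma_{134} + \frac{2969}{1800} \gamma_{234} - \frac{15631}{2700} \gamma_{1234}
step 5: \frac{6521}{900}
Answer: \frac{6521}{900}


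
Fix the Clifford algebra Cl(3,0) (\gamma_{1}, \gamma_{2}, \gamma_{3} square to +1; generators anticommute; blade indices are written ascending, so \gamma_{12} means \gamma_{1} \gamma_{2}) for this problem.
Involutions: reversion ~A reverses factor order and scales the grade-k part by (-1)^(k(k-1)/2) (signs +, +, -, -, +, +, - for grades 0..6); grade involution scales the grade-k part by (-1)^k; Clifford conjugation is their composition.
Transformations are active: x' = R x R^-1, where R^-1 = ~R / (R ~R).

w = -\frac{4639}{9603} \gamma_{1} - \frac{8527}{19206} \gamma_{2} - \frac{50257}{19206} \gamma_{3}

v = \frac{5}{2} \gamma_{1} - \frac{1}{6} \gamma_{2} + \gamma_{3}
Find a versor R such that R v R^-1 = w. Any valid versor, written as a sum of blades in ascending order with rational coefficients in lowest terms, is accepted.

Since q(v) = q(w) = \frac{131}{18}, the sum R = v + w = \frac{38737}{19206} \gamma_{1} - \frac{5864}{9603} \gamma_{2} - \frac{31051}{19206} \gamma_{3} does the job whenever invertible.
Answer: \frac{38737}{19206} \gamma_{1} - \frac{5864}{9603} \gamma_{2} - \frac{31051}{19206} \gamma_{3}


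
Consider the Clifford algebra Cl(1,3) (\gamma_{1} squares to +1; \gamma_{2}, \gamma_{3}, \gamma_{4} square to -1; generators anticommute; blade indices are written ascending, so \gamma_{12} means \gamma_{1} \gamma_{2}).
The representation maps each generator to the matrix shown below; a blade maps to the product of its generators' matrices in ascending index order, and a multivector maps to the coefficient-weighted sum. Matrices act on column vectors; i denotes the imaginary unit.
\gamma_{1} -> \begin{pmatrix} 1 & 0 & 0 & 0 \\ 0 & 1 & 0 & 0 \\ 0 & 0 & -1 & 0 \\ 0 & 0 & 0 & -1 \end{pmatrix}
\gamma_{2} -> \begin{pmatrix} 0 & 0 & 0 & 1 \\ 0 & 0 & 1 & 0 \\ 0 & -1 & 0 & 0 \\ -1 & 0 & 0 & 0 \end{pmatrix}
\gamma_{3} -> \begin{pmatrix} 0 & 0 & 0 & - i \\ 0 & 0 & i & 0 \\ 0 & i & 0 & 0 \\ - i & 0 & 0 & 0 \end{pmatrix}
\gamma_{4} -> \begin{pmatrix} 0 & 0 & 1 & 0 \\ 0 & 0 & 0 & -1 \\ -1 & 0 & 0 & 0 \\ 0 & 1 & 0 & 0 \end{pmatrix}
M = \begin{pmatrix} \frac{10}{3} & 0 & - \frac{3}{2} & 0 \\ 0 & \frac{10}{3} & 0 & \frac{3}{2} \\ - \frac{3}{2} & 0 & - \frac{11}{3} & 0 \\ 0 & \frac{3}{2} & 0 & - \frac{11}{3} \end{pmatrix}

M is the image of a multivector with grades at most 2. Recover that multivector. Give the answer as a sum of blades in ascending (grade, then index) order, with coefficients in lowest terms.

Method: the blade images are trace-orthogonal — tr(rho(e_A) rho(e_B)^-1) = 4 if A = B and 0 otherwise — and rho(e_A)^-1 = (e_A)^2 * rho(e_A) with (e_A)^2 = +1 or -1, so the coefficient of e_A in the preimage is (e_A)^2 * tr(M rho(e_A))/4.
Nonzero projections over blades of grade <= 2: 1: (1)^2 = +1, tr(M 1) = - \frac{2}{3}, coefficient -\frac{1}{6}; \gamma_{1}: (\gamma_{1})^2 = +1, tr(M rho(\gamma_{1})) = 14, coefficient \frac{7}{2}; \gamma_{14}: (\gamma_{14})^2 = +1, tr(M rho(\gamma_{14})) = -6, coefficient -\frac{3}{2}. Every other blade of grade <= 2 projects to 0.
Answer: -\frac{1}{6} + \frac{7}{2} \gamma_{1} - \frac{3}{2} \gamma_{14}


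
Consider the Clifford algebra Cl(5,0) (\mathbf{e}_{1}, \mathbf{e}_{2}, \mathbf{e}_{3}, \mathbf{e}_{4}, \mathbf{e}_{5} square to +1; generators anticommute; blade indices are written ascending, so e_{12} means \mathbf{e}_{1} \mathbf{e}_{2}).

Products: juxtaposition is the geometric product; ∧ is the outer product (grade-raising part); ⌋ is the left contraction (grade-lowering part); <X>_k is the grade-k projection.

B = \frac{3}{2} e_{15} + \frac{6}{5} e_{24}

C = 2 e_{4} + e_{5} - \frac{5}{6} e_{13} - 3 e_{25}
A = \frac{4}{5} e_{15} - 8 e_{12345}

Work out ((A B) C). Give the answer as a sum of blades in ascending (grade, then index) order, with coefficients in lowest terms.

step 1: -\frac{6}{5} - \frac{48}{5} e_{135} - 12 e_{234} + \frac{24}{25} e_{1245}
step 2: -\frac{12}{5} e_{4} - \frac{46}{5} e_{5} - \frac{43}{5} e_{13} - \frac{72}{25} e_{14} - 24 e_{23} + \frac{18}{5} e_{25} + \frac{144}{5} e_{123} + \frac{274}{25} e_{124} - \frac{48}{25} e_{125} + 36 e_{345} + \frac{96}{5} e_{1345} - \frac{56}{5} e_{2345}
Answer: -\frac{12}{5} e_{4} - \frac{46}{5} e_{5} - \frac{43}{5} e_{13} - \frac{72}{25} e_{14} - 24 e_{23} + \frac{18}{5} e_{25} + \frac{144}{5} e_{123} + \frac{274}{25} e_{124} - \frac{48}{25} e_{125} + 36 e_{345} + \frac{96}{5} e_{1345} - \frac{56}{5} e_{2345}
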